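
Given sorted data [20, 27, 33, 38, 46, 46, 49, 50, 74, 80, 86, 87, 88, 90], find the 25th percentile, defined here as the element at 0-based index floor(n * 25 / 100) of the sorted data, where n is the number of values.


The dataset has n = 14 elements.
Index = floor(14 * 25 / 100) = floor(350 / 100) = floor(3.5) = 3
Counting from index 0 in the sorted data, the element at index 3 is 38.
Final answer: 38


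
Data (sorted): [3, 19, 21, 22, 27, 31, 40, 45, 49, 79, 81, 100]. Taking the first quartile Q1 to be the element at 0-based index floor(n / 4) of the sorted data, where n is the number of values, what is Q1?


The list has n = 12 elements.
Q1 index = floor(12 / 4) = floor(3) = 3
Counting from index 0 in the sorted data, the element at index 3 is 22.
Final answer: 22


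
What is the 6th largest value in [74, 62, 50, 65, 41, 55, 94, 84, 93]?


Sort descending: [94, 93, 84, 74, 65, 62, 55, 50, 41]
The 6th element (1-indexed) is at index 5.
Value = 62
Final answer: 62


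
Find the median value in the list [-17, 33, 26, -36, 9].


First, sort the list: [-36, -17, 9, 26, 33]
The list has 5 elements (odd count).
The middle index is 2 (0-based), and the element there is 9.
Final answer: 9


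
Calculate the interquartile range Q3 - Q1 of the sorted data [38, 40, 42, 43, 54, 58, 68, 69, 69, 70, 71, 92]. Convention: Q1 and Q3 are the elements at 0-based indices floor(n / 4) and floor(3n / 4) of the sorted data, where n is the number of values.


The data has n = 12 elements.
Q1 index = floor(12 / 4) = floor(3) = 3; Q3 index = floor(3 * 12 / 4) = floor(9) = 9
Q1 = element at index 3 = 43
Q3 = element at index 9 = 70
IQR = 70 - 43 = 27
Final answer: 27


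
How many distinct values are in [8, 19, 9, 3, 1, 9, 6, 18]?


List all unique values:
Distinct values: [1, 3, 6, 8, 9, 18, 19]
Count = 7
Final answer: 7


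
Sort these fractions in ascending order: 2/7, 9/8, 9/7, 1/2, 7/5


Convert to decimal for comparison:
  2/7 = 0.2857
  9/8 = 1.125
  9/7 = 1.2857
  1/2 = 0.5
  7/5 = 1.4
Decimals in increasing order: 0.2857 < 0.5 < 1.125 < 1.2857 < 1.4
Writing each back as its fraction gives the sorted order.
Final answer: 2/7, 1/2, 9/8, 9/7, 7/5


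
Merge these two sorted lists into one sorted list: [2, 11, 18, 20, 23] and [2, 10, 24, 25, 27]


List A: [2, 11, 18, 20, 23]
List B: [2, 10, 24, 25, 27]
Repeatedly compare the front elements and take the smaller:
  2 vs 2 -> take 2
  11 vs 2 -> take 2
  11 vs 10 -> take 10
  11 vs 24 -> take 11
  18 vs 24 -> take 18
  20 vs 24 -> take 20
  23 vs 24 -> take 23
  A is exhausted; append the rest of B: [24, 25, 27]
Final answer: [2, 2, 10, 11, 18, 20, 23, 24, 25, 27]


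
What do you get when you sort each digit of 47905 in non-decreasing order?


The number 47905 has digits: 4, 7, 9, 0, 5
Sorted: 0, 4, 5, 7, 9
Joining the sorted digits gives the result.
Final answer: 04579


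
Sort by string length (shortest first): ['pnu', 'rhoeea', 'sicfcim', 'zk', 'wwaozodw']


Compute lengths:
  'pnu' has length 3
  'rhoeea' has length 6
  'sicfcim' has length 7
  'zk' has length 2
  'wwaozodw' has length 8
Lengths in increasing order: 2 < 3 < 6 < 7 < 8
Listing the words in that order gives the answer.
Final answer: ['zk', 'pnu', 'rhoeea', 'sicfcim', 'wwaozodw']


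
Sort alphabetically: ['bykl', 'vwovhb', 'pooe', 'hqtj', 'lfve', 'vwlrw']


Compare strings character by character (the first differing letter decides):
  'bykl' < 'hqtj' since 'b' < 'h' at position 1
  'hqtj' < 'lfve' since 'h' < 'l' at position 1
  'lfve' < 'pooe' since 'l' < 'p' at position 1
  'pooe' < 'vwlrw' since 'p' < 'v' at position 1
  'vwlrw' < 'vwovhb' since 'l' < 'o' at position 3
Chaining these comparisons gives the alphabetical order.
Final answer: ['bykl', 'hqtj', 'lfve', 'pooe', 'vwlrw', 'vwovhb']


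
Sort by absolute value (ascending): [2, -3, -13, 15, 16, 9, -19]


Compute absolute values:
  |2| = 2
  |-3| = 3
  |-13| = 13
  |15| = 15
  |16| = 16
  |9| = 9
  |-19| = 19
Absolute values in increasing order: 2 < 3 < 9 < 13 < 15 < 16 < 19
Listing the original numbers in that order gives the answer.
Final answer: [2, -3, 9, -13, 15, 16, -19]


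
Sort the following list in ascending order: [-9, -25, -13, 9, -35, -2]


Original list: [-9, -25, -13, 9, -35, -2]
Repeatedly take the smallest remaining element:
  Remaining [-9, -25, -13, 9, -35, -2] -> smallest is -35
  Remaining [-9, -25, -13, 9, -2] -> smallest is -25
  Remaining [-9, -13, 9, -2] -> smallest is -13
  Remaining [-9, 9, -2] -> smallest is -9
  Remaining [9, -2] -> smallest is -2
  Remaining [9] -> smallest is 9
Collecting the picks in order gives the sorted list.
Final answer: [-35, -25, -13, -9, -2, 9]


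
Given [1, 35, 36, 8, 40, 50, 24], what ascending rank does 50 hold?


Sort ascending: [1, 8, 24, 35, 36, 40, 50]
Find 50 in the sorted list.
50 is at position 7 (1-indexed).
Final answer: 7


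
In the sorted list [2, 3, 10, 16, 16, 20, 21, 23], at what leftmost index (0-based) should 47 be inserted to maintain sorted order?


List is sorted: [2, 3, 10, 16, 16, 20, 21, 23]
We need the leftmost position where 47 can be inserted, i.e. the first index whose element is >= 47 (or the end of the list if none is).
Binary search with low=0, high=8 (0-based indices):
  low=0, high=8, mid=4: a[4]=16 < 47, so low = 5
  low=5, high=8, mid=6: a[6]=21 < 47, so low = 7
  low=7, high=8, mid=7: a[7]=23 < 47, so low = 8
Now low = high = 8, so the insertion index is 8.
Final answer: 8


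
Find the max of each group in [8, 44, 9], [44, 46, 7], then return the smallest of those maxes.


Find max of each group:
  Group 1: [8, 44, 9] -> max = 44
  Group 2: [44, 46, 7] -> max = 46
Maxes: [44, 46]
Minimum of maxes = 44
Final answer: 44


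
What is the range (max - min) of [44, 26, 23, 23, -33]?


Maximum value: 44
Minimum value: -33
Range = 44 - (-33) = 77
Final answer: 77


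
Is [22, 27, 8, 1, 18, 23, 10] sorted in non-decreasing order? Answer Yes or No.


Check consecutive pairs:
  22 <= 27? True
  27 <= 8? False
  8 <= 1? False
  1 <= 18? True
  18 <= 23? True
  23 <= 10? False
3 consecutive pair(s) are out of order, so the list is not sorted.
Final answer: No


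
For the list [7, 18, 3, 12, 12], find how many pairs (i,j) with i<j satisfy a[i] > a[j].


For each element, count the later elements that are smaller than it:
  7 (index 0): smaller elements after it = [3] -> 1
  18 (index 1): smaller elements after it = [3, 12, 12] -> 3
  3 (index 2): smaller elements after it = [] -> 0
  12 (index 3): smaller elements after it = [] -> 0
Total inversions = 1 + 3 + 0 + 0 = 4
Final answer: 4


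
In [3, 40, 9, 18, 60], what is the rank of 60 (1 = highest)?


Sort descending: [60, 40, 18, 9, 3]
Find 60 in the sorted list.
60 is at position 1.
Final answer: 1


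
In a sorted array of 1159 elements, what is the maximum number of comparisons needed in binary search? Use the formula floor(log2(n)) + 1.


Binary search halves the search space each step.
Maximum comparisons = floor(log2(1159)) + 1
log2(1159) = 10.1787
floor(log2(1159)) = 10, so 10 + 1 = 11
Final answer: 11


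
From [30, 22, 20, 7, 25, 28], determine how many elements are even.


Check each element:
  30 is even
  22 is even
  20 is even
  7 is odd
  25 is odd
  28 is even
Evens: [30, 22, 20, 28]
Count of evens = 4
Final answer: 4


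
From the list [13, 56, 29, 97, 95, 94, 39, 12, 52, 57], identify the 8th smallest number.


Sort ascending: [12, 13, 29, 39, 52, 56, 57, 94, 95, 97]
The 8th element (1-indexed) is at index 7.
Value = 94
Final answer: 94


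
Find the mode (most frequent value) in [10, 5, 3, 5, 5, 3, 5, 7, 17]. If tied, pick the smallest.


Count the frequency of each value:
  3 appears 2 time(s)
  5 appears 4 time(s)
  7 appears 1 time(s)
  10 appears 1 time(s)
  17 appears 1 time(s)
Maximum frequency is 4.
Only 5 reaches that frequency, so it is the mode.
Final answer: 5


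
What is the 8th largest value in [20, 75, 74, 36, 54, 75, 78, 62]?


Sort descending: [78, 75, 75, 74, 62, 54, 36, 20]
The 8th element (1-indexed) is at index 7.
Value = 20
Final answer: 20


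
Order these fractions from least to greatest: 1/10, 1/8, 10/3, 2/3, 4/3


Convert to decimal for comparison:
  1/10 = 0.1
  1/8 = 0.125
  10/3 = 3.3333
  2/3 = 0.6667
  4/3 = 1.3333
Decimals in increasing order: 0.1 < 0.125 < 0.6667 < 1.3333 < 3.3333
Writing each back as its fraction gives the sorted order.
Final answer: 1/10, 1/8, 2/3, 4/3, 10/3


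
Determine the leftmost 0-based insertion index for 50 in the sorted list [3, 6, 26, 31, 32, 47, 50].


List is sorted: [3, 6, 26, 31, 32, 47, 50]
We need the leftmost position where 50 can be inserted, i.e. the first index whose element is >= 50 (or the end of the list if none is).
Binary search with low=0, high=7 (0-based indices):
  low=0, high=7, mid=3: a[3]=31 < 50, so low = 4
  low=4, high=7, mid=5: a[5]=47 < 50, so low = 6
  low=6, high=7, mid=6: a[6]=50 >= 50, so high = 6
Now low = high = 6, so the insertion index is 6.
Final answer: 6


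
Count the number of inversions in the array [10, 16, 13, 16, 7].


For each element, count the later elements that are smaller than it:
  10 (index 0): smaller elements after it = [7] -> 1
  16 (index 1): smaller elements after it = [13, 7] -> 2
  13 (index 2): smaller elements after it = [7] -> 1
  16 (index 3): smaller elements after it = [7] -> 1
Total inversions = 1 + 2 + 1 + 1 = 5
Final answer: 5


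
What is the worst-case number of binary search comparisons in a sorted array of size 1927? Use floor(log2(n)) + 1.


Binary search halves the search space each step.
Maximum comparisons = floor(log2(1927)) + 1
log2(1927) = 10.9121
floor(log2(1927)) = 10, so 10 + 1 = 11
Final answer: 11


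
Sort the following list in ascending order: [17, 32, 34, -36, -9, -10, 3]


Original list: [17, 32, 34, -36, -9, -10, 3]
Repeatedly take the smallest remaining element:
  Remaining [17, 32, 34, -36, -9, -10, 3] -> smallest is -36
  Remaining [17, 32, 34, -9, -10, 3] -> smallest is -10
  Remaining [17, 32, 34, -9, 3] -> smallest is -9
  Remaining [17, 32, 34, 3] -> smallest is 3
  Remaining [17, 32, 34] -> smallest is 17
  Remaining [32, 34] -> smallest is 32
  Remaining [34] -> smallest is 34
Collecting the picks in order gives the sorted list.
Final answer: [-36, -10, -9, 3, 17, 32, 34]


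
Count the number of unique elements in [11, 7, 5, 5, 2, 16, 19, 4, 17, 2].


List all unique values:
Distinct values: [2, 4, 5, 7, 11, 16, 17, 19]
Count = 8
Final answer: 8


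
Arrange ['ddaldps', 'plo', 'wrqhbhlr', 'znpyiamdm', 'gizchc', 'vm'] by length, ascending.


Compute lengths:
  'ddaldps' has length 7
  'plo' has length 3
  'wrqhbhlr' has length 8
  'znpyiamdm' has length 9
  'gizchc' has length 6
  'vm' has length 2
Lengths in increasing order: 2 < 3 < 6 < 7 < 8 < 9
Listing the words in that order gives the answer.
Final answer: ['vm', 'plo', 'gizchc', 'ddaldps', 'wrqhbhlr', 'znpyiamdm']


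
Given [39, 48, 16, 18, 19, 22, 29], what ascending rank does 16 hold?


Sort ascending: [16, 18, 19, 22, 29, 39, 48]
Find 16 in the sorted list.
16 is at position 1 (1-indexed).
Final answer: 1


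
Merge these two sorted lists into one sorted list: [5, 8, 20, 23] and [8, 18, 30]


List A: [5, 8, 20, 23]
List B: [8, 18, 30]
Repeatedly compare the front elements and take the smaller:
  5 vs 8 -> take 5
  8 vs 8 -> take 8
  20 vs 8 -> take 8
  20 vs 18 -> take 18
  20 vs 30 -> take 20
  23 vs 30 -> take 23
  A is exhausted; append the rest of B: [30]
Final answer: [5, 8, 8, 18, 20, 23, 30]


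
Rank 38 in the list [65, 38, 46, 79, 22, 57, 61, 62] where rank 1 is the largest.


Sort descending: [79, 65, 62, 61, 57, 46, 38, 22]
Find 38 in the sorted list.
38 is at position 7.
Final answer: 7


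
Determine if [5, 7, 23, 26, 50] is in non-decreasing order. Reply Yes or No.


Check consecutive pairs:
  5 <= 7? True
  7 <= 23? True
  23 <= 26? True
  26 <= 50? True
Every consecutive pair is in order, so the list is non-decreasing.
Final answer: Yes


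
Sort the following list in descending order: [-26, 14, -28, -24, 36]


Original list: [-26, 14, -28, -24, 36]
Repeatedly take the largest remaining element:
  Remaining [-26, 14, -28, -24, 36] -> largest is 36
  Remaining [-26, 14, -28, -24] -> largest is 14
  Remaining [-26, -28, -24] -> largest is -24
  Remaining [-26, -28] -> largest is -26
  Remaining [-28] -> largest is -28
Collecting the picks in order gives the descending list.
Final answer: [36, 14, -24, -26, -28]


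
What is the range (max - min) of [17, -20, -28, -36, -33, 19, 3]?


Maximum value: 19
Minimum value: -36
Range = 19 - (-36) = 55
Final answer: 55


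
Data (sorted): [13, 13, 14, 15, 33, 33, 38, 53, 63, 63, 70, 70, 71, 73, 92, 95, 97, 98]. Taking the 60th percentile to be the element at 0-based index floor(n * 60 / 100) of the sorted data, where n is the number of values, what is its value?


The dataset has n = 18 elements.
Index = floor(18 * 60 / 100) = floor(1080 / 100) = floor(10.8) = 10
Counting from index 0 in the sorted data, the element at index 10 is 70.
Final answer: 70


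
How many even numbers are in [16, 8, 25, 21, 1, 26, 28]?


Check each element:
  16 is even
  8 is even
  25 is odd
  21 is odd
  1 is odd
  26 is even
  28 is even
Evens: [16, 8, 26, 28]
Count of evens = 4
Final answer: 4


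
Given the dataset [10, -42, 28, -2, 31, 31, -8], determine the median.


First, sort the list: [-42, -8, -2, 10, 28, 31, 31]
The list has 7 elements (odd count).
The middle index is 3 (0-based), and the element there is 10.
Final answer: 10


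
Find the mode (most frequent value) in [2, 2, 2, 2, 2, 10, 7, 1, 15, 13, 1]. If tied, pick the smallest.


Count the frequency of each value:
  1 appears 2 time(s)
  2 appears 5 time(s)
  7 appears 1 time(s)
  10 appears 1 time(s)
  13 appears 1 time(s)
  15 appears 1 time(s)
Maximum frequency is 5.
Only 2 reaches that frequency, so it is the mode.
Final answer: 2


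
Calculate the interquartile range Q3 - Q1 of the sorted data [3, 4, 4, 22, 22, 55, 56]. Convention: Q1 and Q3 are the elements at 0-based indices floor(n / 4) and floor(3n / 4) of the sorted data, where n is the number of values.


The data has n = 7 elements.
Q1 index = floor(7 / 4) = floor(1.75) = 1; Q3 index = floor(3 * 7 / 4) = floor(5.25) = 5
Q1 = element at index 1 = 4
Q3 = element at index 5 = 55
IQR = 55 - 4 = 51
Final answer: 51


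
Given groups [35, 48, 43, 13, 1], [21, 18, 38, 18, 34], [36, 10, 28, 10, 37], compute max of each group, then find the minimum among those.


Find max of each group:
  Group 1: [35, 48, 43, 13, 1] -> max = 48
  Group 2: [21, 18, 38, 18, 34] -> max = 38
  Group 3: [36, 10, 28, 10, 37] -> max = 37
Maxes: [48, 38, 37]
Minimum of maxes = 37
Final answer: 37


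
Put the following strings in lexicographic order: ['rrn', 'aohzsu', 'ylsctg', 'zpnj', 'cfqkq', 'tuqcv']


Compare strings character by character (the first differing letter decides):
  'aohzsu' < 'cfqkq' since 'a' < 'c' at position 1
  'cfqkq' < 'rrn' since 'c' < 'r' at position 1
  'rrn' < 'tuqcv' since 'r' < 't' at position 1
  'tuqcv' < 'ylsctg' since 't' < 'y' at position 1
  'ylsctg' < 'zpnj' since 'y' < 'z' at position 1
Chaining these comparisons gives the alphabetical order.
Final answer: ['aohzsu', 'cfqkq', 'rrn', 'tuqcv', 'ylsctg', 'zpnj']


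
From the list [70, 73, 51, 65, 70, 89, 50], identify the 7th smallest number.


Sort ascending: [50, 51, 65, 70, 70, 73, 89]
The 7th element (1-indexed) is at index 6.
Value = 89
Final answer: 89


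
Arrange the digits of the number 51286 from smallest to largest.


The number 51286 has digits: 5, 1, 2, 8, 6
Sorted: 1, 2, 5, 6, 8
Joining the sorted digits gives the result.
Final answer: 12568


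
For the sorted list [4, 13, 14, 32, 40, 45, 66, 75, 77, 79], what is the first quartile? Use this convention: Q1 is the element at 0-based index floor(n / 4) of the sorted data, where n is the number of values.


The list has n = 10 elements.
Q1 index = floor(10 / 4) = floor(2.5) = 2
Counting from index 0 in the sorted data, the element at index 2 is 14.
Final answer: 14


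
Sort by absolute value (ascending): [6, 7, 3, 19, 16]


Compute absolute values:
  |6| = 6
  |7| = 7
  |3| = 3
  |19| = 19
  |16| = 16
Absolute values in increasing order: 3 < 6 < 7 < 16 < 19
Listing the original numbers in that order gives the answer.
Final answer: [3, 6, 7, 16, 19]


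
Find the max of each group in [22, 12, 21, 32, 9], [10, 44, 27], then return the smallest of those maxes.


Find max of each group:
  Group 1: [22, 12, 21, 32, 9] -> max = 32
  Group 2: [10, 44, 27] -> max = 44
Maxes: [32, 44]
Minimum of maxes = 32
Final answer: 32


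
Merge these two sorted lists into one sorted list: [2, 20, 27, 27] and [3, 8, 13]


List A: [2, 20, 27, 27]
List B: [3, 8, 13]
Repeatedly compare the front elements and take the smaller:
  2 vs 3 -> take 2
  20 vs 3 -> take 3
  20 vs 8 -> take 8
  20 vs 13 -> take 13
  B is exhausted; append the rest of A: [20, 27, 27]
Final answer: [2, 3, 8, 13, 20, 27, 27]


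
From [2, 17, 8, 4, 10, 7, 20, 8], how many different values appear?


List all unique values:
Distinct values: [2, 4, 7, 8, 10, 17, 20]
Count = 7
Final answer: 7


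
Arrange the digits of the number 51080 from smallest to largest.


The number 51080 has digits: 5, 1, 0, 8, 0
Sorted: 0, 0, 1, 5, 8
Joining the sorted digits gives the result.
Final answer: 00158


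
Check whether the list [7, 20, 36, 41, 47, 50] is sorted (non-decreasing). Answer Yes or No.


Check consecutive pairs:
  7 <= 20? True
  20 <= 36? True
  36 <= 41? True
  41 <= 47? True
  47 <= 50? True
Every consecutive pair is in order, so the list is non-decreasing.
Final answer: Yes


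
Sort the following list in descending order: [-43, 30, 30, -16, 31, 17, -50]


Original list: [-43, 30, 30, -16, 31, 17, -50]
Repeatedly take the largest remaining element:
  Remaining [-43, 30, 30, -16, 31, 17, -50] -> largest is 31
  Remaining [-43, 30, 30, -16, 17, -50] -> largest is 30
  Remaining [-43, 30, -16, 17, -50] -> largest is 30
  Remaining [-43, -16, 17, -50] -> largest is 17
  Remaining [-43, -16, -50] -> largest is -16
  Remaining [-43, -50] -> largest is -43
  Remaining [-50] -> largest is -50
Collecting the picks in order gives the descending list.
Final answer: [31, 30, 30, 17, -16, -43, -50]


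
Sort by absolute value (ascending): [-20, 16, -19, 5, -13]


Compute absolute values:
  |-20| = 20
  |16| = 16
  |-19| = 19
  |5| = 5
  |-13| = 13
Absolute values in increasing order: 5 < 13 < 16 < 19 < 20
Listing the original numbers in that order gives the answer.
Final answer: [5, -13, 16, -19, -20]


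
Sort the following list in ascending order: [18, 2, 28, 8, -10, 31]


Original list: [18, 2, 28, 8, -10, 31]
Repeatedly take the smallest remaining element:
  Remaining [18, 2, 28, 8, -10, 31] -> smallest is -10
  Remaining [18, 2, 28, 8, 31] -> smallest is 2
  Remaining [18, 28, 8, 31] -> smallest is 8
  Remaining [18, 28, 31] -> smallest is 18
  Remaining [28, 31] -> smallest is 28
  Remaining [31] -> smallest is 31
Collecting the picks in order gives the sorted list.
Final answer: [-10, 2, 8, 18, 28, 31]


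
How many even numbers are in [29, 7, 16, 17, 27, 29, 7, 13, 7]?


Check each element:
  29 is odd
  7 is odd
  16 is even
  17 is odd
  27 is odd
  29 is odd
  7 is odd
  13 is odd
  7 is odd
Evens: [16]
Count of evens = 1
Final answer: 1


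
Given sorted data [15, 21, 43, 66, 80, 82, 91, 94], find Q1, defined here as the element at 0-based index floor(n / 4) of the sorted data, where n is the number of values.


The list has n = 8 elements.
Q1 index = floor(8 / 4) = floor(2) = 2
Counting from index 0 in the sorted data, the element at index 2 is 43.
Final answer: 43


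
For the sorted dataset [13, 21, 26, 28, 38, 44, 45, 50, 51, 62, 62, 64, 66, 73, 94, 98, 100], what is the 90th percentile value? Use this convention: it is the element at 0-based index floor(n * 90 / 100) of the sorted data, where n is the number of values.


The dataset has n = 17 elements.
Index = floor(17 * 90 / 100) = floor(1530 / 100) = floor(15.3) = 15
Counting from index 0 in the sorted data, the element at index 15 is 98.
Final answer: 98


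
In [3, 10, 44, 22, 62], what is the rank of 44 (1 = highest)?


Sort descending: [62, 44, 22, 10, 3]
Find 44 in the sorted list.
44 is at position 2.
Final answer: 2


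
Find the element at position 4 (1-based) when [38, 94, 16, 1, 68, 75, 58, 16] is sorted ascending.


Sort ascending: [1, 16, 16, 38, 58, 68, 75, 94]
The 4th element (1-indexed) is at index 3.
Value = 38
Final answer: 38


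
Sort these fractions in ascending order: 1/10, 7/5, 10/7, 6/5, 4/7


Convert to decimal for comparison:
  1/10 = 0.1
  7/5 = 1.4
  10/7 = 1.4286
  6/5 = 1.2
  4/7 = 0.5714
Decimals in increasing order: 0.1 < 0.5714 < 1.2 < 1.4 < 1.4286
Writing each back as its fraction gives the sorted order.
Final answer: 1/10, 4/7, 6/5, 7/5, 10/7


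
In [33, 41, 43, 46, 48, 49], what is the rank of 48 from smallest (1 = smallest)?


Sort ascending: [33, 41, 43, 46, 48, 49]
Find 48 in the sorted list.
48 is at position 5 (1-indexed).
Final answer: 5


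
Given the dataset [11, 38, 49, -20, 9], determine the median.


First, sort the list: [-20, 9, 11, 38, 49]
The list has 5 elements (odd count).
The middle index is 2 (0-based), and the element there is 11.
Final answer: 11


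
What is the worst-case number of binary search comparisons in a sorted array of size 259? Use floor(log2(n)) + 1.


Binary search halves the search space each step.
Maximum comparisons = floor(log2(259)) + 1
log2(259) = 8.0168
floor(log2(259)) = 8, so 8 + 1 = 9
Final answer: 9


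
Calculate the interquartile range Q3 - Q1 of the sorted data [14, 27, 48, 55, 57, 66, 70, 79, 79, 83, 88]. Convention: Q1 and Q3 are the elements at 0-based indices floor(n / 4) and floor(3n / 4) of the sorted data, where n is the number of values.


The data has n = 11 elements.
Q1 index = floor(11 / 4) = floor(2.75) = 2; Q3 index = floor(3 * 11 / 4) = floor(8.25) = 8
Q1 = element at index 2 = 48
Q3 = element at index 8 = 79
IQR = 79 - 48 = 31
Final answer: 31


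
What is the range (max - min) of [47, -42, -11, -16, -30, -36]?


Maximum value: 47
Minimum value: -42
Range = 47 - (-42) = 89
Final answer: 89


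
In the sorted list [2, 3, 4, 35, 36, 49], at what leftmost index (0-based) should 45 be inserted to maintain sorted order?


List is sorted: [2, 3, 4, 35, 36, 49]
We need the leftmost position where 45 can be inserted, i.e. the first index whose element is >= 45 (or the end of the list if none is).
Binary search with low=0, high=6 (0-based indices):
  low=0, high=6, mid=3: a[3]=35 < 45, so low = 4
  low=4, high=6, mid=5: a[5]=49 >= 45, so high = 5
  low=4, high=5, mid=4: a[4]=36 < 45, so low = 5
Now low = high = 5, so the insertion index is 5.
Final answer: 5


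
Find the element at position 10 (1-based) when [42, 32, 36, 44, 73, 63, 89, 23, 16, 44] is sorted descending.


Sort descending: [89, 73, 63, 44, 44, 42, 36, 32, 23, 16]
The 10th element (1-indexed) is at index 9.
Value = 16
Final answer: 16


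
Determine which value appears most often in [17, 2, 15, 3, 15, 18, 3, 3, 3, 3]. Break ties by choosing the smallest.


Count the frequency of each value:
  2 appears 1 time(s)
  3 appears 5 time(s)
  15 appears 2 time(s)
  17 appears 1 time(s)
  18 appears 1 time(s)
Maximum frequency is 5.
Only 3 reaches that frequency, so it is the mode.
Final answer: 3


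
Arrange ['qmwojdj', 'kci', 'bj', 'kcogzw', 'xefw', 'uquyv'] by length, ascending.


Compute lengths:
  'qmwojdj' has length 7
  'kci' has length 3
  'bj' has length 2
  'kcogzw' has length 6
  'xefw' has length 4
  'uquyv' has length 5
Lengths in increasing order: 2 < 3 < 4 < 5 < 6 < 7
Listing the words in that order gives the answer.
Final answer: ['bj', 'kci', 'xefw', 'uquyv', 'kcogzw', 'qmwojdj']


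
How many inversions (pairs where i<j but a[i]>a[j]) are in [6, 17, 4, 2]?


For each element, count the later elements that are smaller than it:
  6 (index 0): smaller elements after it = [4, 2] -> 2
  17 (index 1): smaller elements after it = [4, 2] -> 2
  4 (index 2): smaller elements after it = [2] -> 1
Total inversions = 2 + 2 + 1 = 5
Final answer: 5


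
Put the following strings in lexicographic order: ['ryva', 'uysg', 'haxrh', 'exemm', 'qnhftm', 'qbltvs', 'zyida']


Compare strings character by character (the first differing letter decides):
  'exemm' < 'haxrh' since 'e' < 'h' at position 1
  'haxrh' < 'qbltvs' since 'h' < 'q' at position 1
  'qbltvs' < 'qnhftm' since 'b' < 'n' at position 2
  'qnhftm' < 'ryva' since 'q' < 'r' at position 1
  'ryva' < 'uysg' since 'r' < 'u' at position 1
  'uysg' < 'zyida' since 'u' < 'z' at position 1
Chaining these comparisons gives the alphabetical order.
Final answer: ['exemm', 'haxrh', 'qbltvs', 'qnhftm', 'ryva', 'uysg', 'zyida']


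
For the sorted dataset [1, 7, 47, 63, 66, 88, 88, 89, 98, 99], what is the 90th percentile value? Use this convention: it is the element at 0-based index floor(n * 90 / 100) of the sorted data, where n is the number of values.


The dataset has n = 10 elements.
Index = floor(10 * 90 / 100) = floor(900 / 100) = floor(9) = 9
Counting from index 0 in the sorted data, the element at index 9 is 99.
Final answer: 99


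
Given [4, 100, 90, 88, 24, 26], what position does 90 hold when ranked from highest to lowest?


Sort descending: [100, 90, 88, 26, 24, 4]
Find 90 in the sorted list.
90 is at position 2.
Final answer: 2


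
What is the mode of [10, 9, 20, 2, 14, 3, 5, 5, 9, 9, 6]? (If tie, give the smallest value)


Count the frequency of each value:
  2 appears 1 time(s)
  3 appears 1 time(s)
  5 appears 2 time(s)
  6 appears 1 time(s)
  9 appears 3 time(s)
  10 appears 1 time(s)
  14 appears 1 time(s)
  20 appears 1 time(s)
Maximum frequency is 3.
Only 9 reaches that frequency, so it is the mode.
Final answer: 9


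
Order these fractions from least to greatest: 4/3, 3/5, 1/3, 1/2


Convert to decimal for comparison:
  4/3 = 1.3333
  3/5 = 0.6
  1/3 = 0.3333
  1/2 = 0.5
Decimals in increasing order: 0.3333 < 0.5 < 0.6 < 1.3333
Writing each back as its fraction gives the sorted order.
Final answer: 1/3, 1/2, 3/5, 4/3


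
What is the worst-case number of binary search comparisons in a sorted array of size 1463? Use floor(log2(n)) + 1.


Binary search halves the search space each step.
Maximum comparisons = floor(log2(1463)) + 1
log2(1463) = 10.5147
floor(log2(1463)) = 10, so 10 + 1 = 11
Final answer: 11


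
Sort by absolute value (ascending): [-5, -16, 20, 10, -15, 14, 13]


Compute absolute values:
  |-5| = 5
  |-16| = 16
  |20| = 20
  |10| = 10
  |-15| = 15
  |14| = 14
  |13| = 13
Absolute values in increasing order: 5 < 10 < 13 < 14 < 15 < 16 < 20
Listing the original numbers in that order gives the answer.
Final answer: [-5, 10, 13, 14, -15, -16, 20]


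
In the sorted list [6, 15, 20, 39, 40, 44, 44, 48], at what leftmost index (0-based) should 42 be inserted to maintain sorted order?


List is sorted: [6, 15, 20, 39, 40, 44, 44, 48]
We need the leftmost position where 42 can be inserted, i.e. the first index whose element is >= 42 (or the end of the list if none is).
Binary search with low=0, high=8 (0-based indices):
  low=0, high=8, mid=4: a[4]=40 < 42, so low = 5
  low=5, high=8, mid=6: a[6]=44 >= 42, so high = 6
  low=5, high=6, mid=5: a[5]=44 >= 42, so high = 5
Now low = high = 5, so the insertion index is 5.
Final answer: 5


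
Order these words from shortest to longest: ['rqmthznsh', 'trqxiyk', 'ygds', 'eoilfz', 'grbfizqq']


Compute lengths:
  'rqmthznsh' has length 9
  'trqxiyk' has length 7
  'ygds' has length 4
  'eoilfz' has length 6
  'grbfizqq' has length 8
Lengths in increasing order: 4 < 6 < 7 < 8 < 9
Listing the words in that order gives the answer.
Final answer: ['ygds', 'eoilfz', 'trqxiyk', 'grbfizqq', 'rqmthznsh']


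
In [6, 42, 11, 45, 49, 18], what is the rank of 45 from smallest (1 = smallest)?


Sort ascending: [6, 11, 18, 42, 45, 49]
Find 45 in the sorted list.
45 is at position 5 (1-indexed).
Final answer: 5


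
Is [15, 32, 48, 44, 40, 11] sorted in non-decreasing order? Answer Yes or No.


Check consecutive pairs:
  15 <= 32? True
  32 <= 48? True
  48 <= 44? False
  44 <= 40? False
  40 <= 11? False
3 consecutive pair(s) are out of order, so the list is not sorted.
Final answer: No


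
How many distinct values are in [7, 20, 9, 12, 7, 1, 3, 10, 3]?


List all unique values:
Distinct values: [1, 3, 7, 9, 10, 12, 20]
Count = 7
Final answer: 7


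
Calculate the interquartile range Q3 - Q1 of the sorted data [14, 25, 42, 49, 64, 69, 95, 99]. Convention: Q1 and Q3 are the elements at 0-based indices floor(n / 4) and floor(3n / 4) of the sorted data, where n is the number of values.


The data has n = 8 elements.
Q1 index = floor(8 / 4) = floor(2) = 2; Q3 index = floor(3 * 8 / 4) = floor(6) = 6
Q1 = element at index 2 = 42
Q3 = element at index 6 = 95
IQR = 95 - 42 = 53
Final answer: 53


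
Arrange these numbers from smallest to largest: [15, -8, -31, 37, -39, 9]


Original list: [15, -8, -31, 37, -39, 9]
Repeatedly take the smallest remaining element:
  Remaining [15, -8, -31, 37, -39, 9] -> smallest is -39
  Remaining [15, -8, -31, 37, 9] -> smallest is -31
  Remaining [15, -8, 37, 9] -> smallest is -8
  Remaining [15, 37, 9] -> smallest is 9
  Remaining [15, 37] -> smallest is 15
  Remaining [37] -> smallest is 37
Collecting the picks in order gives the sorted list.
Final answer: [-39, -31, -8, 9, 15, 37]


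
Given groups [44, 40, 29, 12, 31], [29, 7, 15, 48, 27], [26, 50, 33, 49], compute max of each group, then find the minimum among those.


Find max of each group:
  Group 1: [44, 40, 29, 12, 31] -> max = 44
  Group 2: [29, 7, 15, 48, 27] -> max = 48
  Group 3: [26, 50, 33, 49] -> max = 50
Maxes: [44, 48, 50]
Minimum of maxes = 44
Final answer: 44


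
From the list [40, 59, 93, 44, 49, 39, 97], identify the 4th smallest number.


Sort ascending: [39, 40, 44, 49, 59, 93, 97]
The 4th element (1-indexed) is at index 3.
Value = 49
Final answer: 49


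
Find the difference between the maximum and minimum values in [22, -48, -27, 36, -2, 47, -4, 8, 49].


Maximum value: 49
Minimum value: -48
Range = 49 - (-48) = 97
Final answer: 97


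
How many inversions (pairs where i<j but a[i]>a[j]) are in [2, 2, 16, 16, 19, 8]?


For each element, count the later elements that are smaller than it:
  2 (index 0): smaller elements after it = [] -> 0
  2 (index 1): smaller elements after it = [] -> 0
  16 (index 2): smaller elements after it = [8] -> 1
  16 (index 3): smaller elements after it = [8] -> 1
  19 (index 4): smaller elements after it = [8] -> 1
Total inversions = 0 + 0 + 1 + 1 + 1 = 3
Final answer: 3


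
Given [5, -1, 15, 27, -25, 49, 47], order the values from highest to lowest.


Original list: [5, -1, 15, 27, -25, 49, 47]
Repeatedly take the largest remaining element:
  Remaining [5, -1, 15, 27, -25, 49, 47] -> largest is 49
  Remaining [5, -1, 15, 27, -25, 47] -> largest is 47
  Remaining [5, -1, 15, 27, -25] -> largest is 27
  Remaining [5, -1, 15, -25] -> largest is 15
  Remaining [5, -1, -25] -> largest is 5
  Remaining [-1, -25] -> largest is -1
  Remaining [-25] -> largest is -25
Collecting the picks in order gives the descending list.
Final answer: [49, 47, 27, 15, 5, -1, -25]


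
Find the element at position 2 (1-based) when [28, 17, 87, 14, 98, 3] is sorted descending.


Sort descending: [98, 87, 28, 17, 14, 3]
The 2nd element (1-indexed) is at index 1.
Value = 87
Final answer: 87


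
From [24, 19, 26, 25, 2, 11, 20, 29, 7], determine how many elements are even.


Check each element:
  24 is even
  19 is odd
  26 is even
  25 is odd
  2 is even
  11 is odd
  20 is even
  29 is odd
  7 is odd
Evens: [24, 26, 2, 20]
Count of evens = 4
Final answer: 4


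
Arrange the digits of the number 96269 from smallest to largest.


The number 96269 has digits: 9, 6, 2, 6, 9
Sorted: 2, 6, 6, 9, 9
Joining the sorted digits gives the result.
Final answer: 26699


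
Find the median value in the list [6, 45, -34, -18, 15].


First, sort the list: [-34, -18, 6, 15, 45]
The list has 5 elements (odd count).
The middle index is 2 (0-based), and the element there is 6.
Final answer: 6


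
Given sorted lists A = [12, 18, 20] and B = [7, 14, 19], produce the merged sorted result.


List A: [12, 18, 20]
List B: [7, 14, 19]
Repeatedly compare the front elements and take the smaller:
  12 vs 7 -> take 7
  12 vs 14 -> take 12
  18 vs 14 -> take 14
  18 vs 19 -> take 18
  20 vs 19 -> take 19
  B is exhausted; append the rest of A: [20]
Final answer: [7, 12, 14, 18, 19, 20]


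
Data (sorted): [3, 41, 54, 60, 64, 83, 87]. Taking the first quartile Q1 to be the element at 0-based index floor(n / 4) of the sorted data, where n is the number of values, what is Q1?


The list has n = 7 elements.
Q1 index = floor(7 / 4) = floor(1.75) = 1
Counting from index 0 in the sorted data, the element at index 1 is 41.
Final answer: 41


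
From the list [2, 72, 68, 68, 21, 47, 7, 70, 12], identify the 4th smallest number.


Sort ascending: [2, 7, 12, 21, 47, 68, 68, 70, 72]
The 4th element (1-indexed) is at index 3.
Value = 21
Final answer: 21


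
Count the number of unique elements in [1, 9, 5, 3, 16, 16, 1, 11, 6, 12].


List all unique values:
Distinct values: [1, 3, 5, 6, 9, 11, 12, 16]
Count = 8
Final answer: 8


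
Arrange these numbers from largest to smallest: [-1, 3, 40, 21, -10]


Original list: [-1, 3, 40, 21, -10]
Repeatedly take the largest remaining element:
  Remaining [-1, 3, 40, 21, -10] -> largest is 40
  Remaining [-1, 3, 21, -10] -> largest is 21
  Remaining [-1, 3, -10] -> largest is 3
  Remaining [-1, -10] -> largest is -1
  Remaining [-10] -> largest is -10
Collecting the picks in order gives the descending list.
Final answer: [40, 21, 3, -1, -10]


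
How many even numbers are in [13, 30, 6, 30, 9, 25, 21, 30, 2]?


Check each element:
  13 is odd
  30 is even
  6 is even
  30 is even
  9 is odd
  25 is odd
  21 is odd
  30 is even
  2 is even
Evens: [30, 6, 30, 30, 2]
Count of evens = 5
Final answer: 5


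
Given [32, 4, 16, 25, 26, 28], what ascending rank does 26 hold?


Sort ascending: [4, 16, 25, 26, 28, 32]
Find 26 in the sorted list.
26 is at position 4 (1-indexed).
Final answer: 4


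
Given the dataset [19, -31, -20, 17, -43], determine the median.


First, sort the list: [-43, -31, -20, 17, 19]
The list has 5 elements (odd count).
The middle index is 2 (0-based), and the element there is -20.
Final answer: -20


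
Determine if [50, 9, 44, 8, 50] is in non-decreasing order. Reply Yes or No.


Check consecutive pairs:
  50 <= 9? False
  9 <= 44? True
  44 <= 8? False
  8 <= 50? True
2 consecutive pair(s) are out of order, so the list is not sorted.
Final answer: No


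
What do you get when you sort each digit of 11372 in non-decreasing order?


The number 11372 has digits: 1, 1, 3, 7, 2
Sorted: 1, 1, 2, 3, 7
Joining the sorted digits gives the result.
Final answer: 11237


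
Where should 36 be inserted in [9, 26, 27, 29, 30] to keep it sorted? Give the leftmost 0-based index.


List is sorted: [9, 26, 27, 29, 30]
We need the leftmost position where 36 can be inserted, i.e. the first index whose element is >= 36 (or the end of the list if none is).
Binary search with low=0, high=5 (0-based indices):
  low=0, high=5, mid=2: a[2]=27 < 36, so low = 3
  low=3, high=5, mid=4: a[4]=30 < 36, so low = 5
Now low = high = 5, so the insertion index is 5.
Final answer: 5


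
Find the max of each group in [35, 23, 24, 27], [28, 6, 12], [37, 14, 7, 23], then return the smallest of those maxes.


Find max of each group:
  Group 1: [35, 23, 24, 27] -> max = 35
  Group 2: [28, 6, 12] -> max = 28
  Group 3: [37, 14, 7, 23] -> max = 37
Maxes: [35, 28, 37]
Minimum of maxes = 28
Final answer: 28


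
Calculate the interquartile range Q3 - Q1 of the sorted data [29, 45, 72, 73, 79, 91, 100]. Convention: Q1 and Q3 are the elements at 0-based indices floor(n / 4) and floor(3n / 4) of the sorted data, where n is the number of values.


The data has n = 7 elements.
Q1 index = floor(7 / 4) = floor(1.75) = 1; Q3 index = floor(3 * 7 / 4) = floor(5.25) = 5
Q1 = element at index 1 = 45
Q3 = element at index 5 = 91
IQR = 91 - 45 = 46
Final answer: 46


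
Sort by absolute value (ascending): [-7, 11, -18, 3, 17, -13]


Compute absolute values:
  |-7| = 7
  |11| = 11
  |-18| = 18
  |3| = 3
  |17| = 17
  |-13| = 13
Absolute values in increasing order: 3 < 7 < 11 < 13 < 17 < 18
Listing the original numbers in that order gives the answer.
Final answer: [3, -7, 11, -13, 17, -18]


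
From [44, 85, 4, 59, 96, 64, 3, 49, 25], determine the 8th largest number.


Sort descending: [96, 85, 64, 59, 49, 44, 25, 4, 3]
The 8th element (1-indexed) is at index 7.
Value = 4
Final answer: 4


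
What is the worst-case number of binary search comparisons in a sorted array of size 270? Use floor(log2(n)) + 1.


Binary search halves the search space each step.
Maximum comparisons = floor(log2(270)) + 1
log2(270) = 8.0768
floor(log2(270)) = 8, so 8 + 1 = 9
Final answer: 9


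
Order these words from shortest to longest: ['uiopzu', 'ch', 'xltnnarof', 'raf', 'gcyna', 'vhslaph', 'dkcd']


Compute lengths:
  'uiopzu' has length 6
  'ch' has length 2
  'xltnnarof' has length 9
  'raf' has length 3
  'gcyna' has length 5
  'vhslaph' has length 7
  'dkcd' has length 4
Lengths in increasing order: 2 < 3 < 4 < 5 < 6 < 7 < 9
Listing the words in that order gives the answer.
Final answer: ['ch', 'raf', 'dkcd', 'gcyna', 'uiopzu', 'vhslaph', 'xltnnarof']


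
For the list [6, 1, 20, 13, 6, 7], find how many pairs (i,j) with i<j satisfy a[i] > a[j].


For each element, count the later elements that are smaller than it:
  6 (index 0): smaller elements after it = [1] -> 1
  1 (index 1): smaller elements after it = [] -> 0
  20 (index 2): smaller elements after it = [13, 6, 7] -> 3
  13 (index 3): smaller elements after it = [6, 7] -> 2
  6 (index 4): smaller elements after it = [] -> 0
Total inversions = 1 + 0 + 3 + 2 + 0 = 6
Final answer: 6


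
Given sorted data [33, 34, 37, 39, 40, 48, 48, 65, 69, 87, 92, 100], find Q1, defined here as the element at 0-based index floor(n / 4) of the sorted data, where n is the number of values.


The list has n = 12 elements.
Q1 index = floor(12 / 4) = floor(3) = 3
Counting from index 0 in the sorted data, the element at index 3 is 39.
Final answer: 39


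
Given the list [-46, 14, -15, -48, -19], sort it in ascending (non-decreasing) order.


Original list: [-46, 14, -15, -48, -19]
Repeatedly take the smallest remaining element:
  Remaining [-46, 14, -15, -48, -19] -> smallest is -48
  Remaining [-46, 14, -15, -19] -> smallest is -46
  Remaining [14, -15, -19] -> smallest is -19
  Remaining [14, -15] -> smallest is -15
  Remaining [14] -> smallest is 14
Collecting the picks in order gives the sorted list.
Final answer: [-48, -46, -19, -15, 14]


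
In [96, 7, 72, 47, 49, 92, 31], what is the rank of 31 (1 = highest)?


Sort descending: [96, 92, 72, 49, 47, 31, 7]
Find 31 in the sorted list.
31 is at position 6.
Final answer: 6


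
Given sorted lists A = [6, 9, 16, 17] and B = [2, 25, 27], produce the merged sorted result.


List A: [6, 9, 16, 17]
List B: [2, 25, 27]
Repeatedly compare the front elements and take the smaller:
  6 vs 2 -> take 2
  6 vs 25 -> take 6
  9 vs 25 -> take 9
  16 vs 25 -> take 16
  17 vs 25 -> take 17
  A is exhausted; append the rest of B: [25, 27]
Final answer: [2, 6, 9, 16, 17, 25, 27]


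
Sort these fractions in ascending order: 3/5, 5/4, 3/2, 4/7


Convert to decimal for comparison:
  3/5 = 0.6
  5/4 = 1.25
  3/2 = 1.5
  4/7 = 0.5714
Decimals in increasing order: 0.5714 < 0.6 < 1.25 < 1.5
Writing each back as its fraction gives the sorted order.
Final answer: 4/7, 3/5, 5/4, 3/2
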